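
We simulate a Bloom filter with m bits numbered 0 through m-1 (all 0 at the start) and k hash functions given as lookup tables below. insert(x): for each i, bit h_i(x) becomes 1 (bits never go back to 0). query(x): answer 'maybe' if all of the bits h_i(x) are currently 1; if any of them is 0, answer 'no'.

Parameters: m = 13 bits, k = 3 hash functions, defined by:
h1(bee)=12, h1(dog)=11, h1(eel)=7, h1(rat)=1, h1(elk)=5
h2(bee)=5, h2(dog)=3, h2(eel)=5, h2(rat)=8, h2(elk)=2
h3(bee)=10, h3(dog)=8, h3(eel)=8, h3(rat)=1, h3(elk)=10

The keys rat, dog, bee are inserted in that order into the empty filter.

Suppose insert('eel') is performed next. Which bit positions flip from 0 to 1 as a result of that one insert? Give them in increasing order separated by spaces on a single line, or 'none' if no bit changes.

Answer: 7

Derivation:
Start: bits=0000000000000
After insert 'rat': sets bits 1 8 -> bits=0100000010000
After insert 'dog': sets bits 3 8 11 -> bits=0101000010010
After insert 'bee': sets bits 5 10 12 -> bits=0101010010111
insert 'eel' would touch bits 5 7 8; currently bit5=1, bit7=0, bit8=1
Bits that are 0 among those (would change 0->1): 7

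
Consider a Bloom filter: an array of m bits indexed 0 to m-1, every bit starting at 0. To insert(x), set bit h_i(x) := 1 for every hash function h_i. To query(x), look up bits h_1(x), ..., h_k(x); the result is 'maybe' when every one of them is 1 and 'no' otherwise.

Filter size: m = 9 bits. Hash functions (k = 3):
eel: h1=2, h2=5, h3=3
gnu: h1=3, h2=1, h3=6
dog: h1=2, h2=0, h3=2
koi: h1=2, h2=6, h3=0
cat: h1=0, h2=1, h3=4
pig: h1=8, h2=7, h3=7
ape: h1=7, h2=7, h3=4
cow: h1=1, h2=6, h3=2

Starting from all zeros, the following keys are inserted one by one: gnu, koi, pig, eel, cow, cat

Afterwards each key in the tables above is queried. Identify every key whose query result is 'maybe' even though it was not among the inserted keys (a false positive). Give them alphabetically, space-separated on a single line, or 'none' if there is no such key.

Start: bits=000000000
After insert 'gnu': sets bits 1 3 6 -> bits=010100100
After insert 'koi': sets bits 0 2 6 -> bits=111100100
After insert 'pig': sets bits 7 8 -> bits=111100111
After insert 'eel': sets bits 2 3 5 -> bits=111101111
After insert 'cow': sets bits 1 2 6 -> bits=111101111
After insert 'cat': sets bits 0 1 4 -> bits=111111111
Not inserted: ape dog — query each against bits=111111111:
query ape: checks bit4=1, bit7=1 (all 1) -> maybe => FALSE POSITIVE
query dog: checks bit0=1, bit2=1 (all 1) -> maybe => FALSE POSITIVE
False positives (alphabetical): ape dog

Answer: ape dog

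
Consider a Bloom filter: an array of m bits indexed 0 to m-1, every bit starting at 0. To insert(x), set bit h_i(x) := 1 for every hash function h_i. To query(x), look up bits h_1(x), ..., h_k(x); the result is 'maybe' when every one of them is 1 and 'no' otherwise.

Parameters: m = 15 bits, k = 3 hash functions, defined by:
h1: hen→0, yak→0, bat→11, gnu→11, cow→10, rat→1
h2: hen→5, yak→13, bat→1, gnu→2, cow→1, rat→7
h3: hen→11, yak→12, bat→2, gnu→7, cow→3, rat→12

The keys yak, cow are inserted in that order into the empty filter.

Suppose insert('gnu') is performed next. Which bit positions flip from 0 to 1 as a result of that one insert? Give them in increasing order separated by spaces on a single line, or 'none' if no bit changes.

Answer: 2 7 11

Derivation:
Start: bits=000000000000000
After insert 'yak': sets bits 0 12 13 -> bits=100000000000110
After insert 'cow': sets bits 1 3 10 -> bits=110100000010110
insert 'gnu' would touch bits 2 7 11; currently bit2=0, bit7=0, bit11=0
Bits that are 0 among those (would change 0->1): 2 7 11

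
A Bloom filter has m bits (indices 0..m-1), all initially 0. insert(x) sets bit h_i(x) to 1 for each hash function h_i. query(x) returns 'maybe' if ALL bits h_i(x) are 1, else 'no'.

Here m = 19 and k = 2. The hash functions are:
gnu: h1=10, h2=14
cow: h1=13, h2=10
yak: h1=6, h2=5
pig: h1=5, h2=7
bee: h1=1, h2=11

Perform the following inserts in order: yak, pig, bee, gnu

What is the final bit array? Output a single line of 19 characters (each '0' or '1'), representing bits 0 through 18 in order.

Start: bits=0000000000000000000
After insert 'yak': sets bits 5 6 -> bits=0000011000000000000
After insert 'pig': sets bits 5 7 -> bits=0000011100000000000
After insert 'bee': sets bits 1 11 -> bits=0100011100010000000
After insert 'gnu': sets bits 10 14 -> bits=0100011100110010000

Answer: 0100011100110010000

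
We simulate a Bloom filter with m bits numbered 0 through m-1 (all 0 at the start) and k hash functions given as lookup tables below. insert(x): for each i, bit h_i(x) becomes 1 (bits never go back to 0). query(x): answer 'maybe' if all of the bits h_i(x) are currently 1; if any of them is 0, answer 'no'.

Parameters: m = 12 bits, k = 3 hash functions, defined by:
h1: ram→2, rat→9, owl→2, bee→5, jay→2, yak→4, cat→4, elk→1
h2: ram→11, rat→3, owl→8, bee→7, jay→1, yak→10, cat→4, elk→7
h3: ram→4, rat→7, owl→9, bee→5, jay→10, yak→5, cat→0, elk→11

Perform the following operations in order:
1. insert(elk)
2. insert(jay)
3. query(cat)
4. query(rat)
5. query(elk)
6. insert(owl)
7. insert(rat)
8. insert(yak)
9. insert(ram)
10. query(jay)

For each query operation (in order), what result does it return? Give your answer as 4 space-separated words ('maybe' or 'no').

Start: bits=000000000000
Op 1: insert elk -> sets bits 1 7 11 -> bits=010000010001
Op 2: insert jay -> sets bits 1 2 10 -> bits=011000010011
Op 3: query cat -> checks bit0=0, bit4=0 (has a 0) -> no
Op 4: query rat -> checks bit3=0, bit7=1, bit9=0 (has a 0) -> no
Op 5: query elk -> checks bit1=1, bit7=1, bit11=1 (all 1) -> maybe
Op 6: insert owl -> sets bits 2 8 9 -> bits=011000011111
Op 7: insert rat -> sets bits 3 7 9 -> bits=011100011111
Op 8: insert yak -> sets bits 4 5 10 -> bits=011111011111
Op 9: insert ram -> sets bits 2 4 11 -> bits=011111011111
Op 10: query jay -> checks bit1=1, bit2=1, bit10=1 (all 1) -> maybe
Query results in order: no no maybe maybe

Answer: no no maybe maybe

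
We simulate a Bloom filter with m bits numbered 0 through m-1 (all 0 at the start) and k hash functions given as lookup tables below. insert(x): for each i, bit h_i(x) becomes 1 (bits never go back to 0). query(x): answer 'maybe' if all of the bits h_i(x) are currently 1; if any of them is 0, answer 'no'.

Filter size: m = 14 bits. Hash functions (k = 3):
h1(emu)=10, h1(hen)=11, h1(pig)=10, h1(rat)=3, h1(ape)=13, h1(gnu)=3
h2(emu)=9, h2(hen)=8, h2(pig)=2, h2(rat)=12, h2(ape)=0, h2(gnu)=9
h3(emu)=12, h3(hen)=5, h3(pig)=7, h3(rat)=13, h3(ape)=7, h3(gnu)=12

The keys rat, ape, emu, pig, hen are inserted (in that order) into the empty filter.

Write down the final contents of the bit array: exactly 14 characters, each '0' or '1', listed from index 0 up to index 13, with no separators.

Start: bits=00000000000000
After insert 'rat': sets bits 3 12 13 -> bits=00010000000011
After insert 'ape': sets bits 0 7 13 -> bits=10010001000011
After insert 'emu': sets bits 9 10 12 -> bits=10010001011011
After insert 'pig': sets bits 2 7 10 -> bits=10110001011011
After insert 'hen': sets bits 5 8 11 -> bits=10110101111111

Answer: 10110101111111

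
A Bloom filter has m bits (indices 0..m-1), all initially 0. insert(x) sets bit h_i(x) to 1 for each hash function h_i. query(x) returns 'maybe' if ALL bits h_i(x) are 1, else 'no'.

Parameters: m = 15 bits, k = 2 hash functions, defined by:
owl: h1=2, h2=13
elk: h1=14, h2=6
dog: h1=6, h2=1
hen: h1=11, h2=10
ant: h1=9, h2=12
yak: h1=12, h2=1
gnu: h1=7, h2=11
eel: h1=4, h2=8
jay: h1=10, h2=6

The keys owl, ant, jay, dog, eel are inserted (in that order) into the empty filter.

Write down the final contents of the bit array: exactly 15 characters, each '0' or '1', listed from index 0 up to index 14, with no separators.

Answer: 011010101110110

Derivation:
Start: bits=000000000000000
After insert 'owl': sets bits 2 13 -> bits=001000000000010
After insert 'ant': sets bits 9 12 -> bits=001000000100110
After insert 'jay': sets bits 6 10 -> bits=001000100110110
After insert 'dog': sets bits 1 6 -> bits=011000100110110
After insert 'eel': sets bits 4 8 -> bits=011010101110110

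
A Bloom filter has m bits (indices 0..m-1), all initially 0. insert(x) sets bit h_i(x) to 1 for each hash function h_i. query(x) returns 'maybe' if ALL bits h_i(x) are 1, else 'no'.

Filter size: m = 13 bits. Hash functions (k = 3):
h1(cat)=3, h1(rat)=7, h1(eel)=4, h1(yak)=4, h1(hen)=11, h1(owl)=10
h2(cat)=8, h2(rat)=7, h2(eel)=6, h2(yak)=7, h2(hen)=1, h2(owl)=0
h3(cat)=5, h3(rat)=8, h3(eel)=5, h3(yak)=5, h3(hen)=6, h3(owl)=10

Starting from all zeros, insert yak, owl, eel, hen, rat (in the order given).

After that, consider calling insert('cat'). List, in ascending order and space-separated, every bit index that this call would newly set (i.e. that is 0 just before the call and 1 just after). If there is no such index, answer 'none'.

Start: bits=0000000000000
After insert 'yak': sets bits 4 5 7 -> bits=0000110100000
After insert 'owl': sets bits 0 10 -> bits=1000110100100
After insert 'eel': sets bits 4 5 6 -> bits=1000111100100
After insert 'hen': sets bits 1 6 11 -> bits=1100111100110
After insert 'rat': sets bits 7 8 -> bits=1100111110110
insert 'cat' would touch bits 3 5 8; currently bit3=0, bit5=1, bit8=1
Bits that are 0 among those (would change 0->1): 3

Answer: 3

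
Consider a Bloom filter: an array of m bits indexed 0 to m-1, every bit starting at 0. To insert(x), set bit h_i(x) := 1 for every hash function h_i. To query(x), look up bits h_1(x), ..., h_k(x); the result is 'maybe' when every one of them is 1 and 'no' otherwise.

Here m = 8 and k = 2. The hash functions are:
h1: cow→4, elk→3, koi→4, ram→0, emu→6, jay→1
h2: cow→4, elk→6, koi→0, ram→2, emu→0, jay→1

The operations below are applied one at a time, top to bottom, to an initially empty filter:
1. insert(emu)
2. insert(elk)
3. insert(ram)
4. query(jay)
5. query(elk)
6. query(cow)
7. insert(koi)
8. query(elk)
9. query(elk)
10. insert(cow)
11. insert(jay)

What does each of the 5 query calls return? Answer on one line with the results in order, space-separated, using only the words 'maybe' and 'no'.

Start: bits=00000000
Op 1: insert emu -> sets bits 0 6 -> bits=10000010
Op 2: insert elk -> sets bits 3 6 -> bits=10010010
Op 3: insert ram -> sets bits 0 2 -> bits=10110010
Op 4: query jay -> checks bit1=0 (has a 0) -> no
Op 5: query elk -> checks bit3=1, bit6=1 (all 1) -> maybe
Op 6: query cow -> checks bit4=0 (has a 0) -> no
Op 7: insert koi -> sets bits 0 4 -> bits=10111010
Op 8: query elk -> checks bit3=1, bit6=1 (all 1) -> maybe
Op 9: query elk -> checks bit3=1, bit6=1 (all 1) -> maybe
Op 10: insert cow -> sets bits 4 -> bits=10111010
Op 11: insert jay -> sets bits 1 -> bits=11111010
Query results in order: no maybe no maybe maybe

Answer: no maybe no maybe maybe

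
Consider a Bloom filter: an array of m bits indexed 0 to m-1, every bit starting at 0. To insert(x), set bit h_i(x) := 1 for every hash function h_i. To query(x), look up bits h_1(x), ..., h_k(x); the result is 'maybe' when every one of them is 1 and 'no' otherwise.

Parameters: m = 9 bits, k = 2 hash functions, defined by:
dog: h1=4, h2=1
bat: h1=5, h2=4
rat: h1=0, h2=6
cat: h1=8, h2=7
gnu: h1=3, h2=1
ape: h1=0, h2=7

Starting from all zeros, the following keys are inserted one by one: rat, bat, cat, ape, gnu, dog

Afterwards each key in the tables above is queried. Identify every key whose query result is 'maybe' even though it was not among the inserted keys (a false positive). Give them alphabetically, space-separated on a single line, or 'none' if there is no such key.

Answer: none

Derivation:
Start: bits=000000000
After insert 'rat': sets bits 0 6 -> bits=100000100
After insert 'bat': sets bits 4 5 -> bits=100011100
After insert 'cat': sets bits 7 8 -> bits=100011111
After insert 'ape': sets bits 0 7 -> bits=100011111
After insert 'gnu': sets bits 1 3 -> bits=110111111
After insert 'dog': sets bits 1 4 -> bits=110111111
Not inserted: (none) — query each against bits=110111111:
False positives (alphabetical): none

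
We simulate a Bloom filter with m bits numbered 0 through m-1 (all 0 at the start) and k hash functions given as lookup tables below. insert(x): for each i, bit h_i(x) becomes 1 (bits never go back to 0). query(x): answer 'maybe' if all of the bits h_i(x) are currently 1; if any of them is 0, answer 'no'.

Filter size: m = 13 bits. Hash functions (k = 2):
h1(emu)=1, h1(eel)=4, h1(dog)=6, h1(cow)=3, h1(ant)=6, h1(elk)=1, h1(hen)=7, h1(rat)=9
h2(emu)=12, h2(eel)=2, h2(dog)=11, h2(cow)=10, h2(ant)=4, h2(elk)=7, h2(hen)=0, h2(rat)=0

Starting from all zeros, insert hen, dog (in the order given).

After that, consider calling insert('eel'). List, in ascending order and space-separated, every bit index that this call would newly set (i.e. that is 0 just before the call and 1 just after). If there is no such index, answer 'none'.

Answer: 2 4

Derivation:
Start: bits=0000000000000
After insert 'hen': sets bits 0 7 -> bits=1000000100000
After insert 'dog': sets bits 6 11 -> bits=1000001100010
insert 'eel' would touch bits 2 4; currently bit2=0, bit4=0
Bits that are 0 among those (would change 0->1): 2 4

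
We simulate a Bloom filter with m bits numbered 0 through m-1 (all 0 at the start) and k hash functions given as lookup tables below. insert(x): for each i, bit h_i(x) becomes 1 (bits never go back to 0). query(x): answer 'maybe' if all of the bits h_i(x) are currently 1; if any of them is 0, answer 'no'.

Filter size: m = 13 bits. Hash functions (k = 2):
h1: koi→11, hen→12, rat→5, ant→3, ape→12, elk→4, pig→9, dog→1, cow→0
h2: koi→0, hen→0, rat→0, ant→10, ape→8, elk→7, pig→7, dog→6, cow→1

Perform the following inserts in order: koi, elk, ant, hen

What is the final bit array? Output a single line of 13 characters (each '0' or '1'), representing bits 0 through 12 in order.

Start: bits=0000000000000
After insert 'koi': sets bits 0 11 -> bits=1000000000010
After insert 'elk': sets bits 4 7 -> bits=1000100100010
After insert 'ant': sets bits 3 10 -> bits=1001100100110
After insert 'hen': sets bits 0 12 -> bits=1001100100111

Answer: 1001100100111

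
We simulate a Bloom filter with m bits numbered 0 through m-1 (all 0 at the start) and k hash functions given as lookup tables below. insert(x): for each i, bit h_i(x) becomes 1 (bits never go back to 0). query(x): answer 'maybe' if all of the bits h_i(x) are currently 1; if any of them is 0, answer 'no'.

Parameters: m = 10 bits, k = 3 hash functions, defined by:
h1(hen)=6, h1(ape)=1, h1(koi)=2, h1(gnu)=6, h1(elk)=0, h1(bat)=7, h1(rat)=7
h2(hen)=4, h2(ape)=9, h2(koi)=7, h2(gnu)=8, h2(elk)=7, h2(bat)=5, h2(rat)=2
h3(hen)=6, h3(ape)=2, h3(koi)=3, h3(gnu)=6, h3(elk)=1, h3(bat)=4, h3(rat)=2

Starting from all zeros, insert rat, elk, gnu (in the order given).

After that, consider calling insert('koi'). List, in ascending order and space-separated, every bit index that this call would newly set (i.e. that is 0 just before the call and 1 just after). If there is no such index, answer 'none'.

Start: bits=0000000000
After insert 'rat': sets bits 2 7 -> bits=0010000100
After insert 'elk': sets bits 0 1 7 -> bits=1110000100
After insert 'gnu': sets bits 6 8 -> bits=1110001110
insert 'koi' would touch bits 2 3 7; currently bit2=1, bit3=0, bit7=1
Bits that are 0 among those (would change 0->1): 3

Answer: 3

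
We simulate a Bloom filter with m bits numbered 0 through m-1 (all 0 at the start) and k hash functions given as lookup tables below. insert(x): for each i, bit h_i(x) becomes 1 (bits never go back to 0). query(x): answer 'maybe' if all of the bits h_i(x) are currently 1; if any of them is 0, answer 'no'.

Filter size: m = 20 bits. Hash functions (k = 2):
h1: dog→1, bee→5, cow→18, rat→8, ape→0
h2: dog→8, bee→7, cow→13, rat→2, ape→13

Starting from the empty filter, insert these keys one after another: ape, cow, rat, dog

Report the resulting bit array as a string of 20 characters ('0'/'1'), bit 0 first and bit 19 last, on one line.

Answer: 11100000100001000010

Derivation:
Start: bits=00000000000000000000
After insert 'ape': sets bits 0 13 -> bits=10000000000001000000
After insert 'cow': sets bits 13 18 -> bits=10000000000001000010
After insert 'rat': sets bits 2 8 -> bits=10100000100001000010
After insert 'dog': sets bits 1 8 -> bits=11100000100001000010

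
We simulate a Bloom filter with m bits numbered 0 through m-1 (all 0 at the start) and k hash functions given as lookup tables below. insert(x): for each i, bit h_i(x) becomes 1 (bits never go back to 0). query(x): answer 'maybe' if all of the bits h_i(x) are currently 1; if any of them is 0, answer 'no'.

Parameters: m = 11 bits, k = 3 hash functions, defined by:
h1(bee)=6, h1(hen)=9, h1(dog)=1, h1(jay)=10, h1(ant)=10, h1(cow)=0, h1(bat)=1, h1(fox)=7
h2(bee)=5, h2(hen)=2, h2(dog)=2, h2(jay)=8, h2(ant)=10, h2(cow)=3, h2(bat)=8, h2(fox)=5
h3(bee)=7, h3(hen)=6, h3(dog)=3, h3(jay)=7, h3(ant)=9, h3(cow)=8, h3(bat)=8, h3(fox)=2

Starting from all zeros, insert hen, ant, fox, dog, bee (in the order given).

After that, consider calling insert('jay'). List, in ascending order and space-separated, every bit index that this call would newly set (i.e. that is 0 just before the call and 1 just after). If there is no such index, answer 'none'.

Answer: 8

Derivation:
Start: bits=00000000000
After insert 'hen': sets bits 2 6 9 -> bits=00100010010
After insert 'ant': sets bits 9 10 -> bits=00100010011
After insert 'fox': sets bits 2 5 7 -> bits=00100111011
After insert 'dog': sets bits 1 2 3 -> bits=01110111011
After insert 'bee': sets bits 5 6 7 -> bits=01110111011
insert 'jay' would touch bits 7 8 10; currently bit7=1, bit8=0, bit10=1
Bits that are 0 among those (would change 0->1): 8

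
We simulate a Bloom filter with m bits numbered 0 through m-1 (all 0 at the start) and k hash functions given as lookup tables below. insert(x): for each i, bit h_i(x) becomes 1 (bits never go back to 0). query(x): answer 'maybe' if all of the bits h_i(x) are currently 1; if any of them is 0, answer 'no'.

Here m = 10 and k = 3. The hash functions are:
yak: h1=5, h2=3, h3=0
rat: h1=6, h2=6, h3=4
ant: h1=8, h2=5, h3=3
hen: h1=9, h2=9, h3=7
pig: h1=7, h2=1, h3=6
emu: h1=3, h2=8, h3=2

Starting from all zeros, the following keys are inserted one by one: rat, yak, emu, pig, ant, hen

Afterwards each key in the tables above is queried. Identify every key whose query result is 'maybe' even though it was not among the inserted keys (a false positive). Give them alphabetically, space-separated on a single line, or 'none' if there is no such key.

Start: bits=0000000000
After insert 'rat': sets bits 4 6 -> bits=0000101000
After insert 'yak': sets bits 0 3 5 -> bits=1001111000
After insert 'emu': sets bits 2 3 8 -> bits=1011111010
After insert 'pig': sets bits 1 6 7 -> bits=1111111110
After insert 'ant': sets bits 3 5 8 -> bits=1111111110
After insert 'hen': sets bits 7 9 -> bits=1111111111
Not inserted: (none) — query each against bits=1111111111:
False positives (alphabetical): none

Answer: none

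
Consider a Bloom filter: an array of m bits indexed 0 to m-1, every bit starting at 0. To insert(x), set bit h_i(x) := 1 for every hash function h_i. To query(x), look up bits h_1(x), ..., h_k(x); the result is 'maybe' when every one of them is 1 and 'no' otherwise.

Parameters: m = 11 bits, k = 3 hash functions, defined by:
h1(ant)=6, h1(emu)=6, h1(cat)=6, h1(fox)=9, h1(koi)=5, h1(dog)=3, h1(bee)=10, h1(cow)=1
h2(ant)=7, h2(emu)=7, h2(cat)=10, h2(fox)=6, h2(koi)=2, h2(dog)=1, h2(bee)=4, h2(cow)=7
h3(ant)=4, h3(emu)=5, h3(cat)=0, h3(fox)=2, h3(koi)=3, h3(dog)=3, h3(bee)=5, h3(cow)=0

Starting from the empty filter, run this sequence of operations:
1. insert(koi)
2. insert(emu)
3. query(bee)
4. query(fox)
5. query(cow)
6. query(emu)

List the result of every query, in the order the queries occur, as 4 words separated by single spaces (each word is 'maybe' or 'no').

Answer: no no no maybe

Derivation:
Start: bits=00000000000
Op 1: insert koi -> sets bits 2 3 5 -> bits=00110100000
Op 2: insert emu -> sets bits 5 6 7 -> bits=00110111000
Op 3: query bee -> checks bit4=0, bit5=1, bit10=0 (has a 0) -> no
Op 4: query fox -> checks bit2=1, bit6=1, bit9=0 (has a 0) -> no
Op 5: query cow -> checks bit0=0, bit1=0, bit7=1 (has a 0) -> no
Op 6: query emu -> checks bit5=1, bit6=1, bit7=1 (all 1) -> maybe
Query results in order: no no no maybe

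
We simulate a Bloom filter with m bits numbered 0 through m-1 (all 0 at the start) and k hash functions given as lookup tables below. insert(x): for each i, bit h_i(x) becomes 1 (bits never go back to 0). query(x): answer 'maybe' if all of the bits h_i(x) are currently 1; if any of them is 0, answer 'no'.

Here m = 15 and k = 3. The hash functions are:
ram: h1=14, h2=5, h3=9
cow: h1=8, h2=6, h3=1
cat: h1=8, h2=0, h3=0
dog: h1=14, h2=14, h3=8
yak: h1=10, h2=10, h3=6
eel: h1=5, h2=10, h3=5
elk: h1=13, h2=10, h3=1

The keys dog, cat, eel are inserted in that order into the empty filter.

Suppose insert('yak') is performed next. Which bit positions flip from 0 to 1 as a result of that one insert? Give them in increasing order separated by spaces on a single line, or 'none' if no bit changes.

Start: bits=000000000000000
After insert 'dog': sets bits 8 14 -> bits=000000001000001
After insert 'cat': sets bits 0 8 -> bits=100000001000001
After insert 'eel': sets bits 5 10 -> bits=100001001010001
insert 'yak' would touch bits 6 10; currently bit6=0, bit10=1
Bits that are 0 among those (would change 0->1): 6

Answer: 6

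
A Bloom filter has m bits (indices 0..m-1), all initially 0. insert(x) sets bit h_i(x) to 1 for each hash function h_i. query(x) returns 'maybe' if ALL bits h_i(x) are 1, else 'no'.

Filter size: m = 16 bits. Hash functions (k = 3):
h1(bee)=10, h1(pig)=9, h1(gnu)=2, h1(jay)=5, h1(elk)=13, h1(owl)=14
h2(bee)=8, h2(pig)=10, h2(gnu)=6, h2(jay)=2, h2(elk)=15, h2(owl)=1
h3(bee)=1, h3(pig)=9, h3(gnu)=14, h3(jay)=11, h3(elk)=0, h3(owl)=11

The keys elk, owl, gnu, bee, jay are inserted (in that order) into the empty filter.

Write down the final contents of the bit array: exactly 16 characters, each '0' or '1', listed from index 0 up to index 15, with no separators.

Answer: 1110011010110111

Derivation:
Start: bits=0000000000000000
After insert 'elk': sets bits 0 13 15 -> bits=1000000000000101
After insert 'owl': sets bits 1 11 14 -> bits=1100000000010111
After insert 'gnu': sets bits 2 6 14 -> bits=1110001000010111
After insert 'bee': sets bits 1 8 10 -> bits=1110001010110111
After insert 'jay': sets bits 2 5 11 -> bits=1110011010110111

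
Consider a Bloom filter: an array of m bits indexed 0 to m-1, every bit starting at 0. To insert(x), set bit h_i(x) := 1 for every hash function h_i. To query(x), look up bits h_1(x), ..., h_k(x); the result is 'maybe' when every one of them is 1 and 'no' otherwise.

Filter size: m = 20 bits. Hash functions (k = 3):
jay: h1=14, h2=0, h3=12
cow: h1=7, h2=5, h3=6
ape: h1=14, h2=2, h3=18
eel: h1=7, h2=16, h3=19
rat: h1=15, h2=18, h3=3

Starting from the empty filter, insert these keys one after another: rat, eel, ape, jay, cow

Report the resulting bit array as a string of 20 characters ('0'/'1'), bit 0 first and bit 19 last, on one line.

Start: bits=00000000000000000000
After insert 'rat': sets bits 3 15 18 -> bits=00010000000000010010
After insert 'eel': sets bits 7 16 19 -> bits=00010001000000011011
After insert 'ape': sets bits 2 14 18 -> bits=00110001000000111011
After insert 'jay': sets bits 0 12 14 -> bits=10110001000010111011
After insert 'cow': sets bits 5 6 7 -> bits=10110111000010111011

Answer: 10110111000010111011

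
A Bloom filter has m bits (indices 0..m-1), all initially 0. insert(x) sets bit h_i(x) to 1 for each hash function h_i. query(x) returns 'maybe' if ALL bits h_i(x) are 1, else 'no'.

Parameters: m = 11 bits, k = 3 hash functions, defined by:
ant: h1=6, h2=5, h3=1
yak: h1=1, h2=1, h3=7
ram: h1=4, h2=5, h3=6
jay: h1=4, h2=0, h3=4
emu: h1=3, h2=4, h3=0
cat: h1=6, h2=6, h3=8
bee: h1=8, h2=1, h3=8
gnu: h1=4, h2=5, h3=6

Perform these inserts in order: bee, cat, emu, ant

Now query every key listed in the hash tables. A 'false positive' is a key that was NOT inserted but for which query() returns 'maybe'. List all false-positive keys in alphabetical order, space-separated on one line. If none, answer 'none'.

Answer: gnu jay ram

Derivation:
Start: bits=00000000000
After insert 'bee': sets bits 1 8 -> bits=01000000100
After insert 'cat': sets bits 6 8 -> bits=01000010100
After insert 'emu': sets bits 0 3 4 -> bits=11011010100
After insert 'ant': sets bits 1 5 6 -> bits=11011110100
Not inserted: gnu jay ram yak — query each against bits=11011110100:
query gnu: checks bit4=1, bit5=1, bit6=1 (all 1) -> maybe => FALSE POSITIVE
query jay: checks bit0=1, bit4=1 (all 1) -> maybe => FALSE POSITIVE
query ram: checks bit4=1, bit5=1, bit6=1 (all 1) -> maybe => FALSE POSITIVE
query yak: checks bit1=1, bit7=0 (has a 0) -> no => not a false positive
False positives (alphabetical): gnu jay ram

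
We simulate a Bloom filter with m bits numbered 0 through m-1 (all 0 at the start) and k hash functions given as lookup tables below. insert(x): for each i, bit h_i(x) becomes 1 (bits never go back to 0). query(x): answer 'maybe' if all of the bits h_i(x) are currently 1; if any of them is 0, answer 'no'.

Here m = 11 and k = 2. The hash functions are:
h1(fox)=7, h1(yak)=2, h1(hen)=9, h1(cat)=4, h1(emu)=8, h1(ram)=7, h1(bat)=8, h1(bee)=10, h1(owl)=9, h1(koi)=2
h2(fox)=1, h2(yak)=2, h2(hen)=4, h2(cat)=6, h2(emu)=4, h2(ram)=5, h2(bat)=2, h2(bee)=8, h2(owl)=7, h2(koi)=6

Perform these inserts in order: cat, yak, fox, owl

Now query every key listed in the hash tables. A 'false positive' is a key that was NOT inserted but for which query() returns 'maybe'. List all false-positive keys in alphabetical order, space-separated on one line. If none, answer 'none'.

Start: bits=00000000000
After insert 'cat': sets bits 4 6 -> bits=00001010000
After insert 'yak': sets bits 2 -> bits=00101010000
After insert 'fox': sets bits 1 7 -> bits=01101011000
After insert 'owl': sets bits 7 9 -> bits=01101011010
Not inserted: bat bee emu hen koi ram — query each against bits=01101011010:
query bat: checks bit2=1, bit8=0 (has a 0) -> no => not a false positive
query bee: checks bit8=0, bit10=0 (has a 0) -> no => not a false positive
query emu: checks bit4=1, bit8=0 (has a 0) -> no => not a false positive
query hen: checks bit4=1, bit9=1 (all 1) -> maybe => FALSE POSITIVE
query koi: checks bit2=1, bit6=1 (all 1) -> maybe => FALSE POSITIVE
query ram: checks bit5=0, bit7=1 (has a 0) -> no => not a false positive
False positives (alphabetical): hen koi

Answer: hen koi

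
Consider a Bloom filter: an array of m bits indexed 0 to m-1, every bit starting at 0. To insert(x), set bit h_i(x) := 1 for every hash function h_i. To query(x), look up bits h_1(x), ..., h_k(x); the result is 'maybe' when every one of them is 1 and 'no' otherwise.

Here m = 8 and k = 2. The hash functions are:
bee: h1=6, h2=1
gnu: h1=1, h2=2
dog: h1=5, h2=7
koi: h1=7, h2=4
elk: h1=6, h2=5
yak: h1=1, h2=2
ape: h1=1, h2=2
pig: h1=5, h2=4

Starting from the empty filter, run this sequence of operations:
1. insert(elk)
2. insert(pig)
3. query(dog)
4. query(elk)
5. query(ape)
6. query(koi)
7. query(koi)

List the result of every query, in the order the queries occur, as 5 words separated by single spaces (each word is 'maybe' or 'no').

Start: bits=00000000
Op 1: insert elk -> sets bits 5 6 -> bits=00000110
Op 2: insert pig -> sets bits 4 5 -> bits=00001110
Op 3: query dog -> checks bit5=1, bit7=0 (has a 0) -> no
Op 4: query elk -> checks bit5=1, bit6=1 (all 1) -> maybe
Op 5: query ape -> checks bit1=0, bit2=0 (has a 0) -> no
Op 6: query koi -> checks bit4=1, bit7=0 (has a 0) -> no
Op 7: query koi -> checks bit4=1, bit7=0 (has a 0) -> no
Query results in order: no maybe no no no

Answer: no maybe no no no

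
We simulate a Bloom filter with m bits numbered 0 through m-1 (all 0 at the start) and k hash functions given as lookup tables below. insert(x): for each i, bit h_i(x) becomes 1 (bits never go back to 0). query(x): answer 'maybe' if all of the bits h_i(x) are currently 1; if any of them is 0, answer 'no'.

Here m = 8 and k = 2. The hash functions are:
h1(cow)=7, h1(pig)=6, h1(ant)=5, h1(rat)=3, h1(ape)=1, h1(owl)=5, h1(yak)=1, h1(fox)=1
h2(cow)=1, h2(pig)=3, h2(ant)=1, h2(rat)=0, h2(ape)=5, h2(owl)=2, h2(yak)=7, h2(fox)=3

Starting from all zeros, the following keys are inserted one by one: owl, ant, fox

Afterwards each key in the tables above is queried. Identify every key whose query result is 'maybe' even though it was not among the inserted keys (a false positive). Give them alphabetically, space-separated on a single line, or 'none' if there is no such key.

Start: bits=00000000
After insert 'owl': sets bits 2 5 -> bits=00100100
After insert 'ant': sets bits 1 5 -> bits=01100100
After insert 'fox': sets bits 1 3 -> bits=01110100
Not inserted: ape cow pig rat yak — query each against bits=01110100:
query ape: checks bit1=1, bit5=1 (all 1) -> maybe => FALSE POSITIVE
query cow: checks bit1=1, bit7=0 (has a 0) -> no => not a false positive
query pig: checks bit3=1, bit6=0 (has a 0) -> no => not a false positive
query rat: checks bit0=0, bit3=1 (has a 0) -> no => not a false positive
query yak: checks bit1=1, bit7=0 (has a 0) -> no => not a false positive
False positives (alphabetical): ape

Answer: ape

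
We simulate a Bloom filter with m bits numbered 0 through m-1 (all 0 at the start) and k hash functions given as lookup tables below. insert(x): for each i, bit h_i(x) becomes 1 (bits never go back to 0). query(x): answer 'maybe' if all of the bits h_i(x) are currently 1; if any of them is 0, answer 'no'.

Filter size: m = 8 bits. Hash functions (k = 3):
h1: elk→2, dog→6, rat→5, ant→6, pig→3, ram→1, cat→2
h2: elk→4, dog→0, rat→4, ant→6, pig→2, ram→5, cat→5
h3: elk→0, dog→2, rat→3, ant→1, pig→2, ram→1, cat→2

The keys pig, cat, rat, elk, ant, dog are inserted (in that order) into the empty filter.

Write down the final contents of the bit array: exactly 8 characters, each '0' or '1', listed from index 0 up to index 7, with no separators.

Start: bits=00000000
After insert 'pig': sets bits 2 3 -> bits=00110000
After insert 'cat': sets bits 2 5 -> bits=00110100
After insert 'rat': sets bits 3 4 5 -> bits=00111100
After insert 'elk': sets bits 0 2 4 -> bits=10111100
After insert 'ant': sets bits 1 6 -> bits=11111110
After insert 'dog': sets bits 0 2 6 -> bits=11111110

Answer: 11111110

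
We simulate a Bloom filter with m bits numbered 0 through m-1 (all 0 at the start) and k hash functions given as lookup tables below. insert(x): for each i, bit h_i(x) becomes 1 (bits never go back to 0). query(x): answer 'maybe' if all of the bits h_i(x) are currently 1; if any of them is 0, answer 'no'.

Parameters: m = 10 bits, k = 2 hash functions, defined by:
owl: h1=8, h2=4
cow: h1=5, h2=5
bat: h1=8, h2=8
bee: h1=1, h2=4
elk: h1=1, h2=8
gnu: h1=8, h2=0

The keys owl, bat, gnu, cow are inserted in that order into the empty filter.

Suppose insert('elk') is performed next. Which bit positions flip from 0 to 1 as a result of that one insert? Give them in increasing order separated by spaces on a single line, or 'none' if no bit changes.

Answer: 1

Derivation:
Start: bits=0000000000
After insert 'owl': sets bits 4 8 -> bits=0000100010
After insert 'bat': sets bits 8 -> bits=0000100010
After insert 'gnu': sets bits 0 8 -> bits=1000100010
After insert 'cow': sets bits 5 -> bits=1000110010
insert 'elk' would touch bits 1 8; currently bit1=0, bit8=1
Bits that are 0 among those (would change 0->1): 1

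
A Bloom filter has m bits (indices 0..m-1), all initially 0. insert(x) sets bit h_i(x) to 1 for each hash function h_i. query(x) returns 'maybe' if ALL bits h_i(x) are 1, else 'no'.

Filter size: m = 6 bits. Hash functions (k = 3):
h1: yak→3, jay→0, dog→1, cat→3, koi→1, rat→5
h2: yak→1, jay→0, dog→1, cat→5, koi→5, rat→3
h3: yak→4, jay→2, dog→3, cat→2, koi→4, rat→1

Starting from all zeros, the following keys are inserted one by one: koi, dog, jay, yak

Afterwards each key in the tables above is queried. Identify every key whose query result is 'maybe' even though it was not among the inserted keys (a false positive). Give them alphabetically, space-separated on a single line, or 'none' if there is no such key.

Start: bits=000000
After insert 'koi': sets bits 1 4 5 -> bits=010011
After insert 'dog': sets bits 1 3 -> bits=010111
After insert 'jay': sets bits 0 2 -> bits=111111
After insert 'yak': sets bits 1 3 4 -> bits=111111
Not inserted: cat rat — query each against bits=111111:
query cat: checks bit2=1, bit3=1, bit5=1 (all 1) -> maybe => FALSE POSITIVE
query rat: checks bit1=1, bit3=1, bit5=1 (all 1) -> maybe => FALSE POSITIVE
False positives (alphabetical): cat rat

Answer: cat rat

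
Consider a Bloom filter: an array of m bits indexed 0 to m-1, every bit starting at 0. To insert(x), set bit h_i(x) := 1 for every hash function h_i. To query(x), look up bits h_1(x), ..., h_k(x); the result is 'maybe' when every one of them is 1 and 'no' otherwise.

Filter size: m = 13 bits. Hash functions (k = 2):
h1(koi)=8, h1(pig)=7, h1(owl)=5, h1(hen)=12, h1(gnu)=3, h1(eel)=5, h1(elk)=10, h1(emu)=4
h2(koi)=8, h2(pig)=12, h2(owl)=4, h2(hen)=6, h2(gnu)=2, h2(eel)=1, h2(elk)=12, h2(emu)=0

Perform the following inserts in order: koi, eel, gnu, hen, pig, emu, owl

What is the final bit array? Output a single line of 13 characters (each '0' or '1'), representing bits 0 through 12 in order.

Answer: 1111111110001

Derivation:
Start: bits=0000000000000
After insert 'koi': sets bits 8 -> bits=0000000010000
After insert 'eel': sets bits 1 5 -> bits=0100010010000
After insert 'gnu': sets bits 2 3 -> bits=0111010010000
After insert 'hen': sets bits 6 12 -> bits=0111011010001
After insert 'pig': sets bits 7 12 -> bits=0111011110001
After insert 'emu': sets bits 0 4 -> bits=1111111110001
After insert 'owl': sets bits 4 5 -> bits=1111111110001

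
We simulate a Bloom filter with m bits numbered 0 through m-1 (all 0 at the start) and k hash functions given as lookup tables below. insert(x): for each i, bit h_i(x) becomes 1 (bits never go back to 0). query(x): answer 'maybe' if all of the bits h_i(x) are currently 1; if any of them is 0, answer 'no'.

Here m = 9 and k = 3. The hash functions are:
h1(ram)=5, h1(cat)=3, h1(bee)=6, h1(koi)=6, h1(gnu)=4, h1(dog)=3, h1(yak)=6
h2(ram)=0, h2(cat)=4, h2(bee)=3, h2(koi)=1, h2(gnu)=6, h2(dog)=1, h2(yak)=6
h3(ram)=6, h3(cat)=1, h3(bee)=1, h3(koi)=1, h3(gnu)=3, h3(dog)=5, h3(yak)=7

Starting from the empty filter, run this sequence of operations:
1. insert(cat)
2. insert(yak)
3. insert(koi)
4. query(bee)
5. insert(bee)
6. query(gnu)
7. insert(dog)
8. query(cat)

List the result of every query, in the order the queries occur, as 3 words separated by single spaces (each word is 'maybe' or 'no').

Start: bits=000000000
Op 1: insert cat -> sets bits 1 3 4 -> bits=010110000
Op 2: insert yak -> sets bits 6 7 -> bits=010110110
Op 3: insert koi -> sets bits 1 6 -> bits=010110110
Op 4: query bee -> checks bit1=1, bit3=1, bit6=1 (all 1) -> maybe
Op 5: insert bee -> sets bits 1 3 6 -> bits=010110110
Op 6: query gnu -> checks bit3=1, bit4=1, bit6=1 (all 1) -> maybe
Op 7: insert dog -> sets bits 1 3 5 -> bits=010111110
Op 8: query cat -> checks bit1=1, bit3=1, bit4=1 (all 1) -> maybe
Query results in order: maybe maybe maybe

Answer: maybe maybe maybe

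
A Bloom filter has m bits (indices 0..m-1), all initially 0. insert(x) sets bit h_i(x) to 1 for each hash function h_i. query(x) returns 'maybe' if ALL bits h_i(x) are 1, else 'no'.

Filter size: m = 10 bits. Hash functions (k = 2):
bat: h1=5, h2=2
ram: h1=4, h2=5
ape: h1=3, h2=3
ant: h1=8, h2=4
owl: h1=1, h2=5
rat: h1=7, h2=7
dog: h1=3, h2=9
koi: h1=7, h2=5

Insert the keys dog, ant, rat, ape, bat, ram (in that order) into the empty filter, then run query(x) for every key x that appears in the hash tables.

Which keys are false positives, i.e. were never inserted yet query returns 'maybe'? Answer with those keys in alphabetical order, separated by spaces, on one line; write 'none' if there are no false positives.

Start: bits=0000000000
After insert 'dog': sets bits 3 9 -> bits=0001000001
After insert 'ant': sets bits 4 8 -> bits=0001100011
After insert 'rat': sets bits 7 -> bits=0001100111
After insert 'ape': sets bits 3 -> bits=0001100111
After insert 'bat': sets bits 2 5 -> bits=0011110111
After insert 'ram': sets bits 4 5 -> bits=0011110111
Not inserted: koi owl — query each against bits=0011110111:
query koi: checks bit5=1, bit7=1 (all 1) -> maybe => FALSE POSITIVE
query owl: checks bit1=0, bit5=1 (has a 0) -> no => not a false positive
False positives (alphabetical): koi

Answer: koi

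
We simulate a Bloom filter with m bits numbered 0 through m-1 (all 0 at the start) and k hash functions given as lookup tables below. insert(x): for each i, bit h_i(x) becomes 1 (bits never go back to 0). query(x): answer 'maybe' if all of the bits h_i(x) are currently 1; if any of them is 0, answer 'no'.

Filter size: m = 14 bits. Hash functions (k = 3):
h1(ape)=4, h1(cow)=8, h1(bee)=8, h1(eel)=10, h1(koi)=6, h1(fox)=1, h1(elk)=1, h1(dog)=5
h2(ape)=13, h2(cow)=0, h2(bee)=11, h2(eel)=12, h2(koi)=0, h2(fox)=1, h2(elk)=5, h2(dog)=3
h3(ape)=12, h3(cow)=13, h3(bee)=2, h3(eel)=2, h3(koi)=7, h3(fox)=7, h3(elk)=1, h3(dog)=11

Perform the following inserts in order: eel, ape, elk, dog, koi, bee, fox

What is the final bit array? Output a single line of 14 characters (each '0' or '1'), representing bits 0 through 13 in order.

Answer: 11111111101111

Derivation:
Start: bits=00000000000000
After insert 'eel': sets bits 2 10 12 -> bits=00100000001010
After insert 'ape': sets bits 4 12 13 -> bits=00101000001011
After insert 'elk': sets bits 1 5 -> bits=01101100001011
After insert 'dog': sets bits 3 5 11 -> bits=01111100001111
After insert 'koi': sets bits 0 6 7 -> bits=11111111001111
After insert 'bee': sets bits 2 8 11 -> bits=11111111101111
After insert 'fox': sets bits 1 7 -> bits=11111111101111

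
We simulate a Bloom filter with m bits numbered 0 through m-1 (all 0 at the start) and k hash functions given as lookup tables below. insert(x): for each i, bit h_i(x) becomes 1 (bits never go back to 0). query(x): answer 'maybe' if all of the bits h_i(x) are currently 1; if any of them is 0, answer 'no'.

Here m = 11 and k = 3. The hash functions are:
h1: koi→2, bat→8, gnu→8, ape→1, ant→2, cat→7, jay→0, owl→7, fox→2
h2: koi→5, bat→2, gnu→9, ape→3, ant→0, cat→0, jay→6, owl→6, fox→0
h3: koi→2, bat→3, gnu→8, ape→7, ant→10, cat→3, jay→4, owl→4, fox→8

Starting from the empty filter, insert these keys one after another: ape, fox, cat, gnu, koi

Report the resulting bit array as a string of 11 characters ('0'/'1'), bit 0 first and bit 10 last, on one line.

Answer: 11110101110

Derivation:
Start: bits=00000000000
After insert 'ape': sets bits 1 3 7 -> bits=01010001000
After insert 'fox': sets bits 0 2 8 -> bits=11110001100
After insert 'cat': sets bits 0 3 7 -> bits=11110001100
After insert 'gnu': sets bits 8 9 -> bits=11110001110
After insert 'koi': sets bits 2 5 -> bits=11110101110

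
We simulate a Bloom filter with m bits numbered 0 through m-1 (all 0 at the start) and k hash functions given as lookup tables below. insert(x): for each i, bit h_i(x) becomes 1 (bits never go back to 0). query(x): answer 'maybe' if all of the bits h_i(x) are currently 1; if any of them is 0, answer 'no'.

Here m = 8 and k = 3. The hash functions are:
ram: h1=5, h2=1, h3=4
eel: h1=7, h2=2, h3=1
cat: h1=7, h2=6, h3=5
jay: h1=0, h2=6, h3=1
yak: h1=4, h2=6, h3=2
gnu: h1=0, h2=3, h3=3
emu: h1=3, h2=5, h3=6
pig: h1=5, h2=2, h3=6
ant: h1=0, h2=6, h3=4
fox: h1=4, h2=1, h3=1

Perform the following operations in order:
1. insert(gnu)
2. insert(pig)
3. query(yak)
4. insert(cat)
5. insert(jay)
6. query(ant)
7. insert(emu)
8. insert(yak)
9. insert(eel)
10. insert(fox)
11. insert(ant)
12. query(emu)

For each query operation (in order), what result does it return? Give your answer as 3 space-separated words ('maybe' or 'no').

Start: bits=00000000
Op 1: insert gnu -> sets bits 0 3 -> bits=10010000
Op 2: insert pig -> sets bits 2 5 6 -> bits=10110110
Op 3: query yak -> checks bit2=1, bit4=0, bit6=1 (has a 0) -> no
Op 4: insert cat -> sets bits 5 6 7 -> bits=10110111
Op 5: insert jay -> sets bits 0 1 6 -> bits=11110111
Op 6: query ant -> checks bit0=1, bit4=0, bit6=1 (has a 0) -> no
Op 7: insert emu -> sets bits 3 5 6 -> bits=11110111
Op 8: insert yak -> sets bits 2 4 6 -> bits=11111111
Op 9: insert eel -> sets bits 1 2 7 -> bits=11111111
Op 10: insert fox -> sets bits 1 4 -> bits=11111111
Op 11: insert ant -> sets bits 0 4 6 -> bits=11111111
Op 12: query emu -> checks bit3=1, bit5=1, bit6=1 (all 1) -> maybe
Query results in order: no no maybe

Answer: no no maybe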